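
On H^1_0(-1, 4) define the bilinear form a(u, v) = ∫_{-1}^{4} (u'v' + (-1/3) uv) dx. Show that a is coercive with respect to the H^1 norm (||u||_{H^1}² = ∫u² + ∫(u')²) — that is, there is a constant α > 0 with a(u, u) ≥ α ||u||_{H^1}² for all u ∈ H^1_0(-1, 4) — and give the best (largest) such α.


α = (-25/3 + π^2)/(π^2 + 25)

Coercivity of a(·,·) on H^1_0(-1, 4) means a(u, u) ≥ α ||u||_{H^1}² for every u ∈ H^1_0.
The interval has length L = 5, and Poincaré/coercivity depend only on L. Here a(u, u) = ∫(u')² + (-1/3)·∫u².
Here c = -1/3 < 0 with |c| < (π/L)² = π^2/25, so coercivity still holds. The condition a(u,u) ≥ α||u||_{H^1}² reads (1−α)∫(u')² ≥ (α−c)∫u². Any admissible α is ≤ 1 (rapidly oscillating u have ∫u²/∫(u')² → 0), and α = 1 would force 0 ≥ (1−c)∫u², impossible since c < 1; so 1−α > 0. By the sharp Poincaré inequality on H^1_0 of an interval of length L, ∫(u')² ≥ (π/L)²∫u² with equality for the first sine mode sin(π(x−x₀)/L) (x₀ the left endpoint), so the inequality holds for all u iff (1−α)(π/L)² ≥ α − c, i.e. α ≤ ((π/L)² + c)/((π/L)² + 1) = (1 + c(L/π)²)/(1 + (L/π)²). (Direct route, valid since c ≤ 0: Poincaré gives c∫u² ≥ c(L/π)²∫(u')², so a(u,u) ≥ (1 + c(L/π)²)∫(u')², while ||u||_{H^1}² ≤ (1 + (L/π)²)∫(u')²; dividing yields the same α.) With (π/L)² = π^2/25 and c = -1/3, the largest admissible constant is α = ((π/L)² + c)/((π/L)² + 1).
Simplifying, α = (-25/3 + π^2)/(π^2 + 25).


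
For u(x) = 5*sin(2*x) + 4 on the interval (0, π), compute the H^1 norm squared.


||u||_{H^1(0,π)}^2 = 157*π/2

u'(x) = 10*cos(2*x).
Expand u² and (u')² and integrate term by term on (0, π), using: for integers n ≥ 1, ∫_0^π sin²(nx) dx = ∫_0^π cos²(nx) dx = π/2; for n ≠ n', ∫_0^π sin(nx)sin(n'x) dx = ∫_0^π cos(nx)cos(n'x) dx = 0; and by product-to-sum, ∫_0^π sin(nx)cos(n'x) dx = ½∫_0^π [sin((n+n')x) + sin((n−n')x)] dx, which is 0 when n+n' is even and 2n/(n²−n'²) when n+n' is odd (it need not vanish on (0, π)). For the constant mode: ∫_0^π 1 dx = π, ∫_0^π cos(nx) dx = 0, ∫_0^π sin(nx) dx = (1−(−1)^n)/n.
  u² squared terms: (4)²·∫1 dx = 16·π = 16*π;  (5)²·∫sin(2x)² dx = 25·π/2 = 25*π/2.
  u² cross terms: 2·(4)·(5)·∫1·sin(2x) dx = 40·(0) = 0.
  So ∫_0^π u² dx = 16*π + 25*π/2 + 0 = 57*π/2.
  (u')² squared terms: (10)²·∫cos(2x)² dx = 100·π/2 = 50*π.
  So ∫_0^π (u')² dx = 50*π.
||u||_{H^1}^2 = (57*π/2) + (50*π) = 157*π/2.


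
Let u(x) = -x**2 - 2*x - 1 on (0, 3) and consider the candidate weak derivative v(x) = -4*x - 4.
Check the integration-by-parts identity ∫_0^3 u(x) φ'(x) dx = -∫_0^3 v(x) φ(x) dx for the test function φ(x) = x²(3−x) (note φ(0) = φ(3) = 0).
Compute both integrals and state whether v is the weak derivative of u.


LHS = 189/5, RHS = 378/5. No, v is not the weak derivative of u.

u(x) = -x**2 - 2*x - 1, classical derivative u'(x) = -2*x - 2.
φ(x) = x²(3−x), so φ'(x) = 3*x*(2 - x).
Note φ(0) = φ(3) = 0, so the boundary term u·φ vanishes.
LHS = ∫_0^3 u(x) φ'(x) dx = ∫_0^3 (3*x^4 - 9*x^2 - 6*x) dx. Term by term:
  ∫_0^3 3*x^4 dx = 729/5;  ∫_0^3 -9*x^2 dx = -81;  ∫_0^3 -6*x dx = -27.
Sum: 729/5 − 81 − 27 = 189/5.
So LHS = 189/5.
∫_0^3 v(x) φ(x) dx = ∫_0^3 (4*x^4 - 8*x^3 - 12*x^2) dx. Term by term:
  ∫_0^3 4*x^4 dx = 972/5;  ∫_0^3 -8*x^3 dx = -162;  ∫_0^3 -12*x^2 dx = -108.
Sum: 972/5 − 162 − 108 = -378/5.
So RHS = -∫_0^3 v(x) φ(x) dx = 378/5.
LHS − RHS = -189/5 ≠ 0, so the identity fails.
(For a valid weak derivative the identity must hold for EVERY test function, in particular this one. The failure shows v is NOT the weak derivative of u.)
Correct weak derivative would be u'(x) = -2*x - 2.


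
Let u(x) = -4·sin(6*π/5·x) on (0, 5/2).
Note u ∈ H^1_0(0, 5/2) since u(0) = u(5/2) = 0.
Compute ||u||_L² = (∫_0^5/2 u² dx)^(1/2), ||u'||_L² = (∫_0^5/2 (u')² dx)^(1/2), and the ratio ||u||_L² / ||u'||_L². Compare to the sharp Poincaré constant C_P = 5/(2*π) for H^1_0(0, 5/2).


||u||_L² / ||u'||_L² = 5/(6*π) < C_P = 5/(2*π).

u(x) = -4·sin(6*π/5·x), so u'(x) = -24*π*cos(6*π*x/5)/5.
Writing u(x) = A·sin(kπx/L) with A = -4 and k = 3, use ∫_0^L sin²(kπx/L) dx = L/2 and ∫_0^L cos²(kπx/L) dx = L/2.
u² = 16·sin²(6*π/5·x) and (u')² = 576*π^2/25·cos²(6*π/5·x), and each of sin², cos² integrates to L/2 = 5/4 over (0, 5/2).
∫_0^5/2 u² dx = 20, so ||u||_L² = 2*sqrt(5).
∫_0^5/2 (u')² dx = 144*π^2/5, so ||u'||_L² = 12*sqrt(5)*π/5.
Ratio ||u||_L² / ||u'||_L² = 5/(6*π).
Sharp Poincaré constant on H^1_0(0, 5/2) is C_P = L/π = 5/(2*π), achieved by sin(2*π/5·x).
This is the k = 3 harmonic; the ratio L/(kπ) is strictly less than C_P = L/π, consistent with the sharp inequality ||u||_L² ≤ C_P ||u'||_L².


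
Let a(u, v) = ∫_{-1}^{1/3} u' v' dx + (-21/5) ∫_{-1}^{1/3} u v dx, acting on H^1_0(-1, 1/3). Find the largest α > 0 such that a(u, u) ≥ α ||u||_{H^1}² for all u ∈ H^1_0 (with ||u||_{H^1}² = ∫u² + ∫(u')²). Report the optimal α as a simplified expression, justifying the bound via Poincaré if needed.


α = 3*(-112 + 15*π^2)/(5*(16 + 9*π^2))

Coercivity of a(·,·) on H^1_0(-1, 1/3) means a(u, u) ≥ α ||u||_{H^1}² for every u ∈ H^1_0.
The interval has length L = 4/3, and Poincaré/coercivity depend only on L. Here a(u, u) = ∫(u')² + (-21/5)·∫u².
Here c = -21/5 < 0 with |c| < (π/L)² = 9*π^2/16, so coercivity still holds. The condition a(u,u) ≥ α||u||_{H^1}² reads (1−α)∫(u')² ≥ (α−c)∫u². Any admissible α is ≤ 1 (rapidly oscillating u have ∫u²/∫(u')² → 0), and α = 1 would force 0 ≥ (1−c)∫u², impossible since c < 1; so 1−α > 0. By the sharp Poincaré inequality on H^1_0 of an interval of length L, ∫(u')² ≥ (π/L)²∫u² with equality for the first sine mode sin(π(x−x₀)/L) (x₀ the left endpoint), so the inequality holds for all u iff (1−α)(π/L)² ≥ α − c, i.e. α ≤ ((π/L)² + c)/((π/L)² + 1) = (1 + c(L/π)²)/(1 + (L/π)²). (Direct route, valid since c ≤ 0: Poincaré gives c∫u² ≥ c(L/π)²∫(u')², so a(u,u) ≥ (1 + c(L/π)²)∫(u')², while ||u||_{H^1}² ≤ (1 + (L/π)²)∫(u')²; dividing yields the same α.) With (π/L)² = 9*π^2/16 and c = -21/5, the largest admissible constant is α = ((π/L)² + c)/((π/L)² + 1).
Simplifying, α = 3*(-112 + 15*π^2)/(5*(16 + 9*π^2)).


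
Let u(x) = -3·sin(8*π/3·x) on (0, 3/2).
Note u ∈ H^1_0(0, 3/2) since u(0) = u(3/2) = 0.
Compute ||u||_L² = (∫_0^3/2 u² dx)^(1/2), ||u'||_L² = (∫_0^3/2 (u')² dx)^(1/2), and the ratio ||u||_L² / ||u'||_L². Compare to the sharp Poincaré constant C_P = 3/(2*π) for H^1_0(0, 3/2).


||u||_L² / ||u'||_L² = 3/(8*π) < C_P = 3/(2*π).

u(x) = -3·sin(8*π/3·x), so u'(x) = -8*π*cos(8*π*x/3).
Writing u(x) = A·sin(kπx/L) with A = -3 and k = 4, use ∫_0^L sin²(kπx/L) dx = L/2 and ∫_0^L cos²(kπx/L) dx = L/2.
u² = 9·sin²(8*π/3·x) and (u')² = 64*π^2·cos²(8*π/3·x), and each of sin², cos² integrates to L/2 = 3/4 over (0, 3/2).
∫_0^3/2 u² dx = 27/4, so ||u||_L² = 3*sqrt(3)/2.
∫_0^3/2 (u')² dx = 48*π^2, so ||u'||_L² = 4*sqrt(3)*π.
Ratio ||u||_L² / ||u'||_L² = 3/(8*π).
Sharp Poincaré constant on H^1_0(0, 3/2) is C_P = L/π = 3/(2*π), achieved by sin(2*π/3·x).
This is the k = 4 harmonic; the ratio L/(kπ) is strictly less than C_P = L/π, consistent with the sharp inequality ||u||_L² ≤ C_P ||u'||_L².


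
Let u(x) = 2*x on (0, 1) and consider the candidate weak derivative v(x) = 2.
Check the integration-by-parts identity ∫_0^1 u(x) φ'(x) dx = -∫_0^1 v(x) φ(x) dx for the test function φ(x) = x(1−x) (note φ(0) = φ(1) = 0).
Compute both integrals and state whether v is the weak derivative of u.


LHS = -1/3, RHS = -1/3. Yes, v = u' weakly.

u(x) = 2*x, classical derivative u'(x) = 2.
φ(x) = x(1−x), so φ'(x) = 1 - 2*x.
Note φ(0) = φ(1) = 0, so the boundary term u·φ vanishes.
LHS = ∫_0^1 u(x) φ'(x) dx = ∫_0^1 (-4*x^2 + 2*x) dx. Term by term:
  ∫_0^1 -4*x^2 dx = -4/3;  ∫_0^1 2*x dx = 1.
Sum: -4/3 + 1 = -1/3.
So LHS = -1/3.
∫_0^1 v(x) φ(x) dx = ∫_0^1 (-2*x^2 + 2*x) dx. Term by term:
  ∫_0^1 -2*x^2 dx = -2/3;  ∫_0^1 2*x dx = 1.
Sum: -2/3 + 1 = 1/3.
So RHS = -∫_0^1 v(x) φ(x) dx = -1/3.
LHS = RHS, so the identity holds for this test φ.
Moreover u is smooth here and v(x) = u'(x) = 2 pointwise, so the identity holds for every test function. Hence v is the weak derivative of u.


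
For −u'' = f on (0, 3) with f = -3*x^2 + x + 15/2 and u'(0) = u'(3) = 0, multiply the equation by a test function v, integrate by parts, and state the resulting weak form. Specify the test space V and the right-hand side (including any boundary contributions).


V = H^1(0, 3) (no boundary constraint on v; u is determined up to an additive constant); weak form: ∫_0^3 u'v' dx = ∫_0^3 (-3*x^2 + x + 15/2) v dx for all v ∈ V.

Multiply both sides by a test function v and integrate from 0 to 3:
  ∫_0^3 −u''(x) v(x) dx = ∫_0^3 f(x) v(x) dx.
Integrate the LHS by parts once:
  ∫_0^3 −u'' v dx = −[u'(x) v(x)]_0^3 + ∫_0^3 u'(x) v'(x) dx.
Thus ∫_0^3 u'(x) v'(x) dx = ∫_0^3 f(x) v(x) dx + [u'(x) v(x)]_0^3.
Choose V so that boundary terms are either known or forced to vanish.
u has homogeneous Neumann: u'(0) = u'(3) = 0. So [u' v]_0^3 = 0·v(3) − 0·v(0) = 0 for any v; take V = H^1(0, 3).
Weak formulation: find u (satisfying any essential BC) such that ∫_0^3 u'(x) v'(x) dx = ∫_0^3 f v dx for all v ∈ V (homogeneous Neumann, so boundary terms vanish).
Substituting f(x) = -3*x^2 + x + 15/2, the right-hand side is ∫_0^3 (-3*x^2 + x + 15/2) v dx.
Compatibility check (pure Neumann): taking v ≡ 1 ∈ V gives 0 = ∫_0^3 f dx + (0) − (0), i.e. ∫_0^3 f dx must equal u'(0) − u'(3) = 0. Indeed ∫_0^3 (-3*x^2 + x + 15/2) dx = 0, so the data are compatible. The solution is then unique only up to an additive constant (fix it e.g. by requiring ∫_0^3 u dx = 0).


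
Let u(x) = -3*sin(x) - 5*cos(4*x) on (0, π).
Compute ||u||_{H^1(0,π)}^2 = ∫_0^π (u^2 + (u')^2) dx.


||u||_{H^1(0,π)}^2 = -68 + 443*π/2

u'(x) = 20*sin(4*x) - 3*cos(x).
Expand u² and (u')² and integrate term by term on (0, π), using: for integers n ≥ 1, ∫_0^π sin²(nx) dx = ∫_0^π cos²(nx) dx = π/2; for n ≠ n', ∫_0^π sin(nx)sin(n'x) dx = ∫_0^π cos(nx)cos(n'x) dx = 0; and by product-to-sum, ∫_0^π sin(nx)cos(n'x) dx = ½∫_0^π [sin((n+n')x) + sin((n−n')x)] dx, which is 0 when n+n' is even and 2n/(n²−n'²) when n+n' is odd (it need not vanish on (0, π)).
  u² squared terms: (-5)²·∫cos(4x)² dx = 25·π/2 = 25*π/2;  (-3)²·∫sin(x)² dx = 9·π/2 = 9*π/2.
  u² cross terms: 2·(-5)·(-3)·∫cos(4x)·sin(x) dx = 30·(-2/15) = -4.
  So ∫_0^π u² dx = 25*π/2 + 9*π/2 − 4 = -4 + 17*π.
  (u')² squared terms: (-3)²·∫cos(x)² dx = 9·π/2 = 9*π/2;  (20)²·∫sin(4x)² dx = 400·π/2 = 200*π.
  (u')² cross terms: 2·(-3)·(20)·∫cos(x)·sin(4x) dx = -120·(8/15) = -64.
  So ∫_0^π (u')² dx = 9*π/2 + 200*π − 64 = -64 + 409*π/2.
||u||_{H^1}^2 = (-4 + 17*π) + (-64 + 409*π/2) = -68 + 443*π/2.


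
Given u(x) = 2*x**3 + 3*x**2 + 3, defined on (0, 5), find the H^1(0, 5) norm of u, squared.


||u||_{H^1}^2 = 836065/7

The H^1 norm (squared) on an interval (0, L) is
  ||u||_{H^1}^2 = ∫_0^L u(x)^2 dx + ∫_0^L u'(x)^2 dx.
Compute u'(x) = 6*x**2 + 6*x.
Then u(x)^2 = 4*x**6 + 12*x**5 + 9*x**4 + 12*x**3 + 18*x**2 + 9 and u'(x)^2 = 36*x**4 + 72*x**3 + 36*x**2.
Integrate each monomial from 0 to 5 using ∫_0^5 c·x^n dx = c·5^(n+1)/(n+1):
  ∫_0^5 u(x)^2 dx = ∫_0^5 (4*x^6 + 12*x^5 + 9*x^4 + 12*x^3 + 18*x^2 + 9) dx. Term by term:
    ∫_0^5 4*x^6 dx = 312500/7;  ∫_0^5 12*x^5 dx = 31250;  ∫_0^5 9*x^4 dx = 5625;
    ∫_0^5 12*x^3 dx = 1875;  ∫_0^5 18*x^2 dx = 750;  ∫_0^5 9 dx = 45.
  Sum: 312500/7 + 31250 + 5625 + 1875 + 750 + 45 = 589315/7.
  ∫_0^5 u'(x)^2 dx = ∫_0^5 (36*x^4 + 72*x^3 + 36*x^2) dx. Term by term:
    ∫_0^5 36*x^4 dx = 22500;  ∫_0^5 72*x^3 dx = 11250;  ∫_0^5 36*x^2 dx = 1500.
  Sum: 22500 + 11250 + 1500 = 35250.
Adding: ||u||_{H^1}^2 = 589315/7 + 35250 = 836065/7.


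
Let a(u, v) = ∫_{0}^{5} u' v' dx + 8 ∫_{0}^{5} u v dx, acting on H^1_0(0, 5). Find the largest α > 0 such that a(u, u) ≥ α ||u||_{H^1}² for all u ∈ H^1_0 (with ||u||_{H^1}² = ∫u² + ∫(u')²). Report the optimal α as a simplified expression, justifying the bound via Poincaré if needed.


α = 1

Coercivity of a(·,·) on H^1_0(0, 5) means a(u, u) ≥ α ||u||_{H^1}² for every u ∈ H^1_0.
The interval has length L = 5, and Poincaré/coercivity depend only on L. Here a(u, u) = ∫(u')² + (8)·∫u².
Here c = 8 ≥ 1, so a(u,u) = ∫(u')² + c∫u² ≥ ∫(u')² + ∫u² = ||u||_{H^1}², i.e. α = 1 works. No larger α is possible: a(u,u) ≥ α||u||_{H^1}² means (1−α)∫(u')² ≥ (α−c)∫u², and for the modes u_n = sin(nπ(x−x₀)/L) (x₀ the left endpoint) one has ∫u_n²/∫(u_n')² = (L/(nπ))² → 0, so a(u_n,u_n)/||u_n||_{H^1}² → 1. Hence the optimal constant is α = 1.
Therefore α = 1.


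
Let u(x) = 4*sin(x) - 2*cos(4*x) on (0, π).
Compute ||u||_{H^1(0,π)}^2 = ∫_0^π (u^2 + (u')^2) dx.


||u||_{H^1(0,π)}^2 = 544/15 + 50*π

u'(x) = 8*sin(4*x) + 4*cos(x).
Expand u² and (u')² and integrate term by term on (0, π), using: for integers n ≥ 1, ∫_0^π sin²(nx) dx = ∫_0^π cos²(nx) dx = π/2; for n ≠ n', ∫_0^π sin(nx)sin(n'x) dx = ∫_0^π cos(nx)cos(n'x) dx = 0; and by product-to-sum, ∫_0^π sin(nx)cos(n'x) dx = ½∫_0^π [sin((n+n')x) + sin((n−n')x)] dx, which is 0 when n+n' is even and 2n/(n²−n'²) when n+n' is odd (it need not vanish on (0, π)).
  u² squared terms: (-2)²·∫cos(4x)² dx = 4·π/2 = 2*π;  (4)²·∫sin(x)² dx = 16·π/2 = 8*π.
  u² cross terms: 2·(-2)·(4)·∫cos(4x)·sin(x) dx = -16·(-2/15) = 32/15.
  So ∫_0^π u² dx = 2*π + 8*π + 32/15 = 32/15 + 10*π.
  (u')² squared terms: (4)²·∫cos(x)² dx = 16·π/2 = 8*π;  (8)²·∫sin(4x)² dx = 64·π/2 = 32*π.
  (u')² cross terms: 2·(4)·(8)·∫cos(x)·sin(4x) dx = 64·(8/15) = 512/15.
  So ∫_0^π (u')² dx = 8*π + 32*π + 512/15 = 512/15 + 40*π.
||u||_{H^1}^2 = (32/15 + 10*π) + (512/15 + 40*π) = 544/15 + 50*π.


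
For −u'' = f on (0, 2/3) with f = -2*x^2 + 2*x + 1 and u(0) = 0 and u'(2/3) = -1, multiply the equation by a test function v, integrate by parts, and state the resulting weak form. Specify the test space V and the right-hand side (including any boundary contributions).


V = {v ∈ H^1(0, 2/3) : v(0) = 0} (test functions vanish at x = 0 where u is specified); weak form: ∫_0^2/3 u'v' dx = ∫_0^2/3 (-2*x^2 + 2*x + 1) v dx − v(2/3) for all v ∈ V.

Multiply both sides by a test function v and integrate from 0 to 2/3:
  ∫_0^2/3 −u''(x) v(x) dx = ∫_0^2/3 f(x) v(x) dx.
Integrate the LHS by parts once:
  ∫_0^2/3 −u'' v dx = −[u'(x) v(x)]_0^2/3 + ∫_0^2/3 u'(x) v'(x) dx.
Thus ∫_0^2/3 u'(x) v'(x) dx = ∫_0^2/3 f(x) v(x) dx + [u'(x) v(x)]_0^2/3.
Choose V so that boundary terms are either known or forced to vanish.
Mixed BC: u(0) = 0 (Dirichlet) and u'(2/3) = -1 (Neumann). Define V = {v ∈ H^1(0, 2/3) : v(0) = 0}. Then [u' v]_0^2/3 = u'(2/3)·v(2/3) − u'(0)·0 = − v(2/3).
Weak formulation: find u (satisfying any essential BC) such that ∫_0^2/3 u'(x) v'(x) dx = ∫_0^2/3 f v dx − v(2/3) for all v ∈ V (Dirichlet at 0 absorbed into V; Neumann datum at x = 2/3 contributes the boundary term).
Substituting f(x) = -2*x^2 + 2*x + 1, the right-hand side is ∫_0^2/3 (-2*x^2 + 2*x + 1) v dx − v(2/3).


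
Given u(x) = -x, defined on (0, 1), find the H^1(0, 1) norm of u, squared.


||u||_{H^1}^2 = 4/3

The H^1 norm (squared) on an interval (0, L) is
  ||u||_{H^1}^2 = ∫_0^L u(x)^2 dx + ∫_0^L u'(x)^2 dx.
Compute u'(x) = -1.
Then u(x)^2 = x**2 and u'(x)^2 = 1.
Integrate each monomial from 0 to 1 using ∫_0^1 c·x^n dx = c·1^(n+1)/(n+1):
  ∫_0^1 u(x)^2 dx = ∫_0^1 (x^2) dx. Term by term:
    ∫_0^1 x^2 dx = 1/3.
  ∫_0^1 u'(x)^2 dx = ∫_0^1 (1) dx. Term by term:
    ∫_0^1 1 dx = 1.
Adding: ||u||_{H^1}^2 = 1/3 + 1 = 4/3.


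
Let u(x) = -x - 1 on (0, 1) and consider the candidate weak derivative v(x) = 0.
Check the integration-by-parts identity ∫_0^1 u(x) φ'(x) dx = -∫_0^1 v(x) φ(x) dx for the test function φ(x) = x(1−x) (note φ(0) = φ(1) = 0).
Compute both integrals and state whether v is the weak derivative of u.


LHS = 1/6, RHS = 0. No, v is not the weak derivative of u.

u(x) = -x - 1, classical derivative u'(x) = -1.
φ(x) = x(1−x), so φ'(x) = 1 - 2*x.
Note φ(0) = φ(1) = 0, so the boundary term u·φ vanishes.
LHS = ∫_0^1 u(x) φ'(x) dx = ∫_0^1 (2*x^2 + x - 1) dx. Term by term:
  ∫_0^1 2*x^2 dx = 2/3;  ∫_0^1 x dx = 1/2;  ∫_0^1 -1 dx = -1.
Sum: 2/3 + 1/2 − 1 = 1/6.
So LHS = 1/6.
∫_0^1 v(x) φ(x) dx = ∫_0^1 (0) dx. Term by term:
  ∫_0^1 0 dx = 0.
So RHS = -∫_0^1 v(x) φ(x) dx = 0.
LHS − RHS = 1/6 ≠ 0, so the identity fails.
(For a valid weak derivative the identity must hold for EVERY test function, in particular this one. The failure shows v is NOT the weak derivative of u.)
Correct weak derivative would be u'(x) = -1.


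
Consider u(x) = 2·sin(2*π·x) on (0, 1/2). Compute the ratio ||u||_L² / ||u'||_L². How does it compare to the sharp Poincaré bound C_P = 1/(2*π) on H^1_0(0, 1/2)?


||u||_L² / ||u'||_L² = 1/(2*π) = C_P.

u(x) = 2·sin(2*π·x), so u'(x) = 4*π*cos(2*π*x).
Writing u(x) = A·sin(kπx/L) with A = 2 and k = 1, use ∫_0^L sin²(kπx/L) dx = L/2 and ∫_0^L cos²(kπx/L) dx = L/2.
u² = 4·sin²(2*π·x) and (u')² = 16*π^2·cos²(2*π·x), and each of sin², cos² integrates to L/2 = 1/4 over (0, 1/2).
∫_0^1/2 u² dx = 1, so ||u||_L² = 1.
∫_0^1/2 (u')² dx = 4*π^2, so ||u'||_L² = 2*π.
Ratio ||u||_L² / ||u'||_L² = 1/(2*π).
Sharp Poincaré constant on H^1_0(0, 1/2) is C_P = L/π = 1/(2*π), achieved by sin(2*π·x).
This is the k = 1 eigenfunction (up to amplitude), so the ratio equals the sharp Poincaré constant exactly.


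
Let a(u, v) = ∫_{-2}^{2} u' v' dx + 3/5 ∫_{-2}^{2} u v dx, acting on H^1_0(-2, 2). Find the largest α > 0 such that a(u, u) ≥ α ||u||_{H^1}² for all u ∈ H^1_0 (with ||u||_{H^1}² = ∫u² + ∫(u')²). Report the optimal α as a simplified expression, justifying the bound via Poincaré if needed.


α = (48/5 + π^2)/(π^2 + 16)

Coercivity of a(·,·) on H^1_0(-2, 2) means a(u, u) ≥ α ||u||_{H^1}² for every u ∈ H^1_0.
The interval has length L = 4, and Poincaré/coercivity depend only on L. Here a(u, u) = ∫(u')² + (3/5)·∫u².
Here 0 < c = 3/5 < 1. The condition a(u,u) ≥ α||u||_{H^1}² reads (1−α)∫(u')² ≥ (α−c)∫u². Any admissible α is ≤ 1 (rapidly oscillating u have ∫u²/∫(u')² → 0), and α = 1 would force 0 ≥ (1−c)∫u², impossible since c < 1; so 1−α > 0. By the sharp Poincaré inequality on H^1_0 of an interval of length L, ∫(u')² ≥ (π/L)²∫u² with equality for the first sine mode sin(π(x−x₀)/L) (x₀ the left endpoint), so the inequality holds for all u iff (1−α)(π/L)² ≥ α − c, i.e. α ≤ ((π/L)² + c)/((π/L)² + 1) = (1 + c(L/π)²)/(1 + (L/π)²). With (π/L)² = π^2/16 and c = 3/5, the largest admissible constant is α = ((π/L)² + c)/((π/L)² + 1).
Simplifying, α = (48/5 + π^2)/(π^2 + 16).


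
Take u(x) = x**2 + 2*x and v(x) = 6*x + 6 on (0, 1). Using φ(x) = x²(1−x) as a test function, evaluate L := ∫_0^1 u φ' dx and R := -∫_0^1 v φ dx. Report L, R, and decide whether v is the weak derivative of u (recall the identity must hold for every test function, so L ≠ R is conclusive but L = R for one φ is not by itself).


LHS = -4/15, RHS = -4/5. No, v is not the weak derivative of u.

u(x) = x**2 + 2*x, classical derivative u'(x) = 2*x + 2.
φ(x) = x²(1−x), so φ'(x) = x*(2 - 3*x).
Note φ(0) = φ(1) = 0, so the boundary term u·φ vanishes.
LHS = ∫_0^1 u(x) φ'(x) dx = ∫_0^1 (-3*x^4 - 4*x^3 + 4*x^2) dx. Term by term:
  ∫_0^1 -3*x^4 dx = -3/5;  ∫_0^1 -4*x^3 dx = -1;  ∫_0^1 4*x^2 dx = 4/3.
Sum: -3/5 − 1 + 4/3 = -4/15.
So LHS = -4/15.
∫_0^1 v(x) φ(x) dx = ∫_0^1 (-6*x^4 + 6*x^2) dx. Term by term:
  ∫_0^1 -6*x^4 dx = -6/5;  ∫_0^1 6*x^2 dx = 2.
Sum: -6/5 + 2 = 4/5.
So RHS = -∫_0^1 v(x) φ(x) dx = -4/5.
LHS − RHS = 8/15 ≠ 0, so the identity fails.
(For a valid weak derivative the identity must hold for EVERY test function, in particular this one. The failure shows v is NOT the weak derivative of u.)
Correct weak derivative would be u'(x) = 2*x + 2.


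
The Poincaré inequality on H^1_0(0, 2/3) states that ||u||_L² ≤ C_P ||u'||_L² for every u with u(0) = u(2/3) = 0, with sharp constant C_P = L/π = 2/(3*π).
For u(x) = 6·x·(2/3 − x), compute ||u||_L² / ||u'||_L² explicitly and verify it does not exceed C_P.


||u||_L² / ||u'||_L² = sqrt(10)/15 < C_P = 2/(3*π).

u(x) = 6·x·(2/3 − x), so u'(x) = 4 - 12*x.
u(x) = 6·x·(2/3 − x) vanishes at x = 0 and x = 2/3, so u ∈ H^1_0(0, 2/3). Differentiate via the product rule and integrate the resulting polynomials term by term.
  ∫_0^2/3 u² dx = ∫_0^2/3 (36*x^4 - 48*x^3 + 16*x^2) dx. Term by term:
    ∫_0^2/3 36*x^4 dx = 128/135;  ∫_0^2/3 -48*x^3 dx = -64/27;  ∫_0^2/3 16*x^2 dx = 128/81.
  Sum: 128/135 − 64/27 + 128/81 = 64/405.
  ∫_0^2/3 (u')² dx = ∫_0^2/3 (144*x^2 - 96*x + 16) dx. Term by term:
    ∫_0^2/3 144*x^2 dx = 128/9;  ∫_0^2/3 -96*x dx = -64/3;  ∫_0^2/3 16 dx = 32/3.
  Sum: 128/9 − 64/3 + 32/3 = 32/9.
∫_0^2/3 u² dx = 64/405, so ||u||_L² = 8*sqrt(5)/45.
∫_0^2/3 (u')² dx = 32/9, so ||u'||_L² = 4*sqrt(2)/3.
Ratio ||u||_L² / ||u'||_L² = sqrt(10)/15.
Sharp Poincaré constant on H^1_0(0, 2/3) is C_P = L/π = 2/(3*π), achieved by sin(3*π/2·x).
A polynomial bump cannot attain the sharp Poincaré constant (only the first sine eigenfunction does), so the ratio is strictly less than C_P, consistent with ||u||_L² ≤ C_P ||u'||_L².


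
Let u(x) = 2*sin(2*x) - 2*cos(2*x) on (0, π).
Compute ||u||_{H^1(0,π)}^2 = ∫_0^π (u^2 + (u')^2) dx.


||u||_{H^1(0,π)}^2 = 20*π

u'(x) = 4*sin(2*x) + 4*cos(2*x).
Expand u² and (u')² and integrate term by term on (0, π), using: for integers n ≥ 1, ∫_0^π sin²(nx) dx = ∫_0^π cos²(nx) dx = π/2; for n ≠ n', ∫_0^π sin(nx)sin(n'x) dx = ∫_0^π cos(nx)cos(n'x) dx = 0; and by product-to-sum, ∫_0^π sin(nx)cos(n'x) dx = ½∫_0^π [sin((n+n')x) + sin((n−n')x)] dx, which is 0 when n+n' is even and 2n/(n²−n'²) when n+n' is odd (it need not vanish on (0, π)).
  u² squared terms: (-2)²·∫cos(2x)² dx = 4·π/2 = 2*π;  (2)²·∫sin(2x)² dx = 4·π/2 = 2*π.
  u² cross terms: 2·(-2)·(2)·∫cos(2x)·sin(2x) dx = -8·(0) = 0.
  So ∫_0^π u² dx = 2*π + 2*π + 0 = 4*π.
  (u')² squared terms: (4)²·∫cos(2x)² dx = 16·π/2 = 8*π;  (4)²·∫sin(2x)² dx = 16·π/2 = 8*π.
  (u')² cross terms: 2·(4)·(4)·∫cos(2x)·sin(2x) dx = 32·(0) = 0.
  So ∫_0^π (u')² dx = 8*π + 8*π + 0 = 16*π.
||u||_{H^1}^2 = (4*π) + (16*π) = 20*π.


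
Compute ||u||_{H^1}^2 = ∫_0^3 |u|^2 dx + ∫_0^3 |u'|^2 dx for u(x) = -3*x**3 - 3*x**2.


||u||_{H^1}^2 = 83187/7

The H^1 norm (squared) on an interval (0, L) is
  ||u||_{H^1}^2 = ∫_0^L u(x)^2 dx + ∫_0^L u'(x)^2 dx.
Compute u'(x) = -9*x**2 - 6*x.
Then u(x)^2 = 9*x**6 + 18*x**5 + 9*x**4 and u'(x)^2 = 81*x**4 + 108*x**3 + 36*x**2.
Integrate each monomial from 0 to 3 using ∫_0^3 c·x^n dx = c·3^(n+1)/(n+1):
  ∫_0^3 u(x)^2 dx = ∫_0^3 (9*x^6 + 18*x^5 + 9*x^4) dx. Term by term:
    ∫_0^3 9*x^6 dx = 19683/7;  ∫_0^3 18*x^5 dx = 2187;  ∫_0^3 9*x^4 dx = 2187/5.
  Sum: 19683/7 + 2187 + 2187/5 = 190269/35.
  ∫_0^3 u'(x)^2 dx = ∫_0^3 (81*x^4 + 108*x^3 + 36*x^2) dx. Term by term:
    ∫_0^3 81*x^4 dx = 19683/5;  ∫_0^3 108*x^3 dx = 2187;  ∫_0^3 36*x^2 dx = 324.
  Sum: 19683/5 + 2187 + 324 = 32238/5.
Adding: ||u||_{H^1}^2 = 190269/35 + 32238/5 = 83187/7.


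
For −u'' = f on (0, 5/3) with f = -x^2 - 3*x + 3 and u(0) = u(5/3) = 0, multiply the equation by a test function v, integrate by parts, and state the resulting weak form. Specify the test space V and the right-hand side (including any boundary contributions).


V = H^1_0(0, 5/3) (so v(0) = v(5/3) = 0); weak form: ∫_0^5/3 u'v' dx = ∫_0^5/3 (-x^2 - 3*x + 3) v dx for all v ∈ V.

Multiply both sides by a test function v and integrate from 0 to 5/3:
  ∫_0^5/3 −u''(x) v(x) dx = ∫_0^5/3 f(x) v(x) dx.
Integrate the LHS by parts once:
  ∫_0^5/3 −u'' v dx = −[u'(x) v(x)]_0^5/3 + ∫_0^5/3 u'(x) v'(x) dx.
Thus ∫_0^5/3 u'(x) v'(x) dx = ∫_0^5/3 f(x) v(x) dx + [u'(x) v(x)]_0^5/3.
Choose V so that boundary terms are either known or forced to vanish.
u is Dirichlet: u(0) = u(5/3) = 0. Let V = H^1_0(0, 5/3); then v(0) = v(5/3) = 0, and [u' v]_0^5/3 = 0.
Weak formulation: find u (satisfying any essential BC) such that ∫_0^5/3 u'(x) v'(x) dx = ∫_0^5/3 f v dx for all v ∈ V.
Substituting f(x) = -x^2 - 3*x + 3, the right-hand side is ∫_0^5/3 (-x^2 - 3*x + 3) v dx.


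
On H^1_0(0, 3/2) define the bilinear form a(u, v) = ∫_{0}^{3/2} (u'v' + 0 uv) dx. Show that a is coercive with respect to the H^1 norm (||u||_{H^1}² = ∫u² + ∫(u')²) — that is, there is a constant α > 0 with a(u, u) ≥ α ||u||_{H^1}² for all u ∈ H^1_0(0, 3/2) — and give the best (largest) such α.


α = 4*π^2/(9 + 4*π^2)

Coercivity of a(·,·) on H^1_0(0, 3/2) means a(u, u) ≥ α ||u||_{H^1}² for every u ∈ H^1_0.
The interval has length L = 3/2, and Poincaré/coercivity depend only on L. Here a(u, u) = ∫(u')² + (0)·∫u².
Here c = 0, so a(u,u) = ∫(u')² alone. The condition a(u,u) ≥ α||u||_{H^1}² reads (1−α)∫(u')² ≥ (α−c)∫u². Any admissible α is ≤ 1 (rapidly oscillating u have ∫u²/∫(u')² → 0), and α = 1 would force 0 ≥ (1−c)∫u², impossible since c < 1; so 1−α > 0. By the sharp Poincaré inequality on H^1_0 of an interval of length L, ∫(u')² ≥ (π/L)²∫u² with equality for the first sine mode sin(π(x−x₀)/L) (x₀ the left endpoint), so the inequality holds for all u iff (1−α)(π/L)² ≥ α − c, i.e. α ≤ ((π/L)² + c)/((π/L)² + 1) = (1 + c(L/π)²)/(1 + (L/π)²). (Direct route, valid since c ≤ 0: Poincaré gives c∫u² ≥ c(L/π)²∫(u')², so a(u,u) ≥ (1 + c(L/π)²)∫(u')², while ||u||_{H^1}² ≤ (1 + (L/π)²)∫(u')²; dividing yields the same α.) With (π/L)² = 4*π^2/9 and c = 0, the largest admissible constant is α = ((π/L)² + c)/((π/L)² + 1).
Simplifying, α = 4*π^2/(9 + 4*π^2).


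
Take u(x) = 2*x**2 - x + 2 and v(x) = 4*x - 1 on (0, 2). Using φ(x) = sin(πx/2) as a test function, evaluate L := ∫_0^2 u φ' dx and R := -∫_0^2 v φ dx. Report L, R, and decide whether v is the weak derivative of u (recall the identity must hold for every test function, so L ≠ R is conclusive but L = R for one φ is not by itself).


LHS = -12/π, RHS = -12/π. Yes, v = u' weakly.

u(x) = 2*x**2 - x + 2, classical derivative u'(x) = 4*x - 1.
φ(x) = sin(πx/2), so φ'(x) = π*cos(π*x/2)/2.
Note φ(0) = φ(2) = 0, so the boundary term u·φ vanishes.
LHS = ∫_0^2 u(x) φ'(x) dx = ∫_0^2 (π*x^2*cos(π*x/2) - π*x*cos(π*x/2)/2 + π*cos(π*x/2)) dx. Term by term:
  ∫_0^2 π*cos(π*x/2) dx = 0;  ∫_0^2 π*x^2*cos(π*x/2) dx = -16/π;  ∫_0^2 -π*x*cos(π*x/2)/2 dx = 4/π.
Sum: 0 − 16/π + 4/π = -12/π.
So LHS = -12/π.
∫_0^2 v(x) φ(x) dx = ∫_0^2 (4*x*sin(π*x/2) - sin(π*x/2)) dx. Term by term:
  ∫_0^2 -sin(π*x/2) dx = -4/π;  ∫_0^2 4*x*sin(π*x/2) dx = 16/π.
Sum: -4/π + 16/π = 12/π.
So RHS = -∫_0^2 v(x) φ(x) dx = -12/π.
LHS = RHS, so the identity holds for this test φ.
Moreover u is smooth here and v(x) = u'(x) = 4*x - 1 pointwise, so the identity holds for every test function. Hence v is the weak derivative of u.


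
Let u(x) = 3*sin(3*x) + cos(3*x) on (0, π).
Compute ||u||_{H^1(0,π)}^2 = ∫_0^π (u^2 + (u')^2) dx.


||u||_{H^1(0,π)}^2 = 50*π

u'(x) = -3*sin(3*x) + 9*cos(3*x).
Expand u² and (u')² and integrate term by term on (0, π), using: for integers n ≥ 1, ∫_0^π sin²(nx) dx = ∫_0^π cos²(nx) dx = π/2; for n ≠ n', ∫_0^π sin(nx)sin(n'x) dx = ∫_0^π cos(nx)cos(n'x) dx = 0; and by product-to-sum, ∫_0^π sin(nx)cos(n'x) dx = ½∫_0^π [sin((n+n')x) + sin((n−n')x)] dx, which is 0 when n+n' is even and 2n/(n²−n'²) when n+n' is odd (it need not vanish on (0, π)).
  u² squared terms: (3)²·∫sin(3x)² dx = 9·π/2 = 9*π/2;  (1)²·∫cos(3x)² dx = 1·π/2 = π/2.
  u² cross terms: 2·(3)·(1)·∫sin(3x)·cos(3x) dx = 6·(0) = 0.
  So ∫_0^π u² dx = 9*π/2 + π/2 + 0 = 5*π.
  (u')² squared terms: (-3)²·∫sin(3x)² dx = 9·π/2 = 9*π/2;  (9)²·∫cos(3x)² dx = 81·π/2 = 81*π/2.
  (u')² cross terms: 2·(-3)·(9)·∫sin(3x)·cos(3x) dx = -54·(0) = 0.
  So ∫_0^π (u')² dx = 9*π/2 + 81*π/2 + 0 = 45*π.
||u||_{H^1}^2 = (5*π) + (45*π) = 50*π.


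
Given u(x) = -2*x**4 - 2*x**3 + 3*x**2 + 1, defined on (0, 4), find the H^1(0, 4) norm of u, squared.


||u||_{H^1}^2 = 3197092/9

The H^1 norm (squared) on an interval (0, L) is
  ||u||_{H^1}^2 = ∫_0^L u(x)^2 dx + ∫_0^L u'(x)^2 dx.
Compute u'(x) = -8*x**3 - 6*x**2 + 6*x.
Then u(x)^2 = 4*x**8 + 8*x**7 - 8*x**6 - 12*x**5 + 5*x**4 - 4*x**3 + 6*x**2 + 1 and u'(x)^2 = 64*x**6 + 96*x**5 - 60*x**4 - 72*x**3 + 36*x**2.
Integrate each monomial from 0 to 4 using ∫_0^4 c·x^n dx = c·4^(n+1)/(n+1):
  ∫_0^4 u(x)^2 dx = ∫_0^4 (4*x^8 + 8*x^7 - 8*x^6 - 12*x^5 + 5*x^4 - 4*x^3 + 6*x^2 + 1) dx. Term by term:
    ∫_0^4 4*x^8 dx = 1048576/9;  ∫_0^4 8*x^7 dx = 65536;  ∫_0^4 -8*x^6 dx = -131072/7;
    ∫_0^4 -12*x^5 dx = -8192;  ∫_0^4 5*x^4 dx = 1024;  ∫_0^4 -4*x^3 dx = -256;
    ∫_0^4 6*x^2 dx = 128;  ∫_0^4 1 dx = 4.
  Sum: 1048576/9 + 65536 − 131072/7 − 8192 + 1024 − 256 + 128 + 4 = 9829756/63.
  ∫_0^4 u'(x)^2 dx = ∫_0^4 (64*x^6 + 96*x^5 - 60*x^4 - 72*x^3 + 36*x^2) dx. Term by term:
    ∫_0^4 64*x^6 dx = 1048576/7;  ∫_0^4 96*x^5 dx = 65536;  ∫_0^4 -60*x^4 dx = -12288;
    ∫_0^4 -72*x^3 dx = -4608;  ∫_0^4 36*x^2 dx = 768.
  Sum: 1048576/7 + 65536 − 12288 − 4608 + 768 = 1394432/7.
Adding: ||u||_{H^1}^2 = 9829756/63 + 1394432/7 = 3197092/9.


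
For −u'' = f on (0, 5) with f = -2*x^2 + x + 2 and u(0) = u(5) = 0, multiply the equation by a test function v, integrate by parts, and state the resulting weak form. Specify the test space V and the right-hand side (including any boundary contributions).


V = H^1_0(0, 5) (so v(0) = v(5) = 0); weak form: ∫_0^5 u'v' dx = ∫_0^5 (-2*x^2 + x + 2) v dx for all v ∈ V.

Multiply both sides by a test function v and integrate from 0 to 5:
  ∫_0^5 −u''(x) v(x) dx = ∫_0^5 f(x) v(x) dx.
Integrate the LHS by parts once:
  ∫_0^5 −u'' v dx = −[u'(x) v(x)]_0^5 + ∫_0^5 u'(x) v'(x) dx.
Thus ∫_0^5 u'(x) v'(x) dx = ∫_0^5 f(x) v(x) dx + [u'(x) v(x)]_0^5.
Choose V so that boundary terms are either known or forced to vanish.
u is Dirichlet: u(0) = u(5) = 0. Let V = H^1_0(0, 5); then v(0) = v(5) = 0, and [u' v]_0^5 = 0.
Weak formulation: find u (satisfying any essential BC) such that ∫_0^5 u'(x) v'(x) dx = ∫_0^5 f v dx for all v ∈ V.
Substituting f(x) = -2*x^2 + x + 2, the right-hand side is ∫_0^5 (-2*x^2 + x + 2) v dx.


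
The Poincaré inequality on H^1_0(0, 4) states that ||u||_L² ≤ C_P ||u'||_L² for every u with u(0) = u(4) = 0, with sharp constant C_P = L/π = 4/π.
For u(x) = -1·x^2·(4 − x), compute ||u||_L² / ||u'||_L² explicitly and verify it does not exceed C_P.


||u||_L² / ||u'||_L² = 2*sqrt(14)/7 < C_P = 4/π.

u(x) = -1·x^2·(4 − x), so u'(x) = x*(3*x - 8).
u(x) = -1·x^2·(4 − x) vanishes at x = 0 and x = 4, so u ∈ H^1_0(0, 4). Differentiate via the product rule and integrate the resulting polynomials term by term.
  ∫_0^4 u² dx = ∫_0^4 (x^6 - 8*x^5 + 16*x^4) dx. Term by term:
    ∫_0^4 x^6 dx = 16384/7;  ∫_0^4 -8*x^5 dx = -16384/3;  ∫_0^4 16*x^4 dx = 16384/5.
  Sum: 16384/7 − 16384/3 + 16384/5 = 16384/105.
  ∫_0^4 (u')² dx = ∫_0^4 (9*x^4 - 48*x^3 + 64*x^2) dx. Term by term:
    ∫_0^4 9*x^4 dx = 9216/5;  ∫_0^4 -48*x^3 dx = -3072;  ∫_0^4 64*x^2 dx = 4096/3.
  Sum: 9216/5 − 3072 + 4096/3 = 2048/15.
∫_0^4 u² dx = 16384/105, so ||u||_L² = 128*sqrt(105)/105.
∫_0^4 (u')² dx = 2048/15, so ||u'||_L² = 32*sqrt(30)/15.
Ratio ||u||_L² / ||u'||_L² = 2*sqrt(14)/7.
Sharp Poincaré constant on H^1_0(0, 4) is C_P = L/π = 4/π, achieved by sin(π/4·x).
A polynomial bump cannot attain the sharp Poincaré constant (only the first sine eigenfunction does), so the ratio is strictly less than C_P, consistent with ||u||_L² ≤ C_P ||u'||_L².


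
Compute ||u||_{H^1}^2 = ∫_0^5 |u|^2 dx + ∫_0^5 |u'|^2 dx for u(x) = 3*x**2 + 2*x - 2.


||u||_{H^1}^2 = 26720/3

The H^1 norm (squared) on an interval (0, L) is
  ||u||_{H^1}^2 = ∫_0^L u(x)^2 dx + ∫_0^L u'(x)^2 dx.
Compute u'(x) = 6*x + 2.
Then u(x)^2 = 9*x**4 + 12*x**3 - 8*x**2 - 8*x + 4 and u'(x)^2 = 36*x**2 + 24*x + 4.
Integrate each monomial from 0 to 5 using ∫_0^5 c·x^n dx = c·5^(n+1)/(n+1):
  ∫_0^5 u(x)^2 dx = ∫_0^5 (9*x^4 + 12*x^3 - 8*x^2 - 8*x + 4) dx. Term by term:
    ∫_0^5 9*x^4 dx = 5625;  ∫_0^5 12*x^3 dx = 1875;  ∫_0^5 -8*x^2 dx = -1000/3;
    ∫_0^5 -8*x dx = -100;  ∫_0^5 4 dx = 20.
  Sum: 5625 + 1875 − 1000/3 − 100 + 20 = 21260/3.
  ∫_0^5 u'(x)^2 dx = ∫_0^5 (36*x^2 + 24*x + 4) dx. Term by term:
    ∫_0^5 36*x^2 dx = 1500;  ∫_0^5 24*x dx = 300;  ∫_0^5 4 dx = 20.
  Sum: 1500 + 300 + 20 = 1820.
Adding: ||u||_{H^1}^2 = 21260/3 + 1820 = 26720/3.


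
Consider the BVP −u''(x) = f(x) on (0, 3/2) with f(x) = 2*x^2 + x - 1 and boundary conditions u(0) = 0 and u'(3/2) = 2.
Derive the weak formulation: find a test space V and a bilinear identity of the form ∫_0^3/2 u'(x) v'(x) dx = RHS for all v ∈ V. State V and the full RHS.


V = {v ∈ H^1(0, 3/2) : v(0) = 0} (test functions vanish at x = 0 where u is specified); weak form: ∫_0^3/2 u'v' dx = ∫_0^3/2 (2*x^2 + x - 1) v dx + 2·v(3/2) for all v ∈ V.

Multiply both sides by a test function v and integrate from 0 to 3/2:
  ∫_0^3/2 −u''(x) v(x) dx = ∫_0^3/2 f(x) v(x) dx.
Integrate the LHS by parts once:
  ∫_0^3/2 −u'' v dx = −[u'(x) v(x)]_0^3/2 + ∫_0^3/2 u'(x) v'(x) dx.
Thus ∫_0^3/2 u'(x) v'(x) dx = ∫_0^3/2 f(x) v(x) dx + [u'(x) v(x)]_0^3/2.
Choose V so that boundary terms are either known or forced to vanish.
Mixed BC: u(0) = 0 (Dirichlet) and u'(3/2) = 2 (Neumann). Define V = {v ∈ H^1(0, 3/2) : v(0) = 0}. Then [u' v]_0^3/2 = u'(3/2)·v(3/2) − u'(0)·0 = 2·v(3/2).
Weak formulation: find u (satisfying any essential BC) such that ∫_0^3/2 u'(x) v'(x) dx = ∫_0^3/2 f v dx + 2·v(3/2) for all v ∈ V (Dirichlet at 0 absorbed into V; Neumann datum at x = 3/2 contributes the boundary term).
Substituting f(x) = 2*x^2 + x - 1, the right-hand side is ∫_0^3/2 (2*x^2 + x - 1) v dx + 2·v(3/2).


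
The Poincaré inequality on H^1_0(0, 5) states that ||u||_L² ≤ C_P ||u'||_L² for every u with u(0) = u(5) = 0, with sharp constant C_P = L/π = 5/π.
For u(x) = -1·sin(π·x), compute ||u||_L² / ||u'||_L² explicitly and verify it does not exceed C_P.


||u||_L² / ||u'||_L² = 1/π < C_P = 5/π.

u(x) = -1·sin(π·x), so u'(x) = -π*cos(π*x).
Writing u(x) = A·sin(kπx/L) with A = -1 and k = 5, use ∫_0^L sin²(kπx/L) dx = L/2 and ∫_0^L cos²(kπx/L) dx = L/2.
u² = 1·sin²(π·x) and (u')² = π^2·cos²(π·x), and each of sin², cos² integrates to L/2 = 5/2 over (0, 5).
∫_0^5 u² dx = 5/2, so ||u||_L² = sqrt(10)/2.
∫_0^5 (u')² dx = 5*π^2/2, so ||u'||_L² = sqrt(10)*π/2.
Ratio ||u||_L² / ||u'||_L² = 1/π.
Sharp Poincaré constant on H^1_0(0, 5) is C_P = L/π = 5/π, achieved by sin(π/5·x).
This is the k = 5 harmonic; the ratio L/(kπ) is strictly less than C_P = L/π, consistent with the sharp inequality ||u||_L² ≤ C_P ||u'||_L².


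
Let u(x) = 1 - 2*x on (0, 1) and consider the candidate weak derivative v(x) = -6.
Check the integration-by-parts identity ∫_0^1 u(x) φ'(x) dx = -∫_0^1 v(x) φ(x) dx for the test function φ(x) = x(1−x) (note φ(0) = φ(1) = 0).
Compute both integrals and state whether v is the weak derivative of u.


LHS = 1/3, RHS = 1. No, v is not the weak derivative of u.

u(x) = 1 - 2*x, classical derivative u'(x) = -2.
φ(x) = x(1−x), so φ'(x) = 1 - 2*x.
Note φ(0) = φ(1) = 0, so the boundary term u·φ vanishes.
LHS = ∫_0^1 u(x) φ'(x) dx = ∫_0^1 (4*x^2 - 4*x + 1) dx. Term by term:
  ∫_0^1 4*x^2 dx = 4/3;  ∫_0^1 -4*x dx = -2;  ∫_0^1 1 dx = 1.
Sum: 4/3 − 2 + 1 = 1/3.
So LHS = 1/3.
∫_0^1 v(x) φ(x) dx = ∫_0^1 (6*x^2 - 6*x) dx. Term by term:
  ∫_0^1 6*x^2 dx = 2;  ∫_0^1 -6*x dx = -3.
Sum: 2 − 3 = -1.
So RHS = -∫_0^1 v(x) φ(x) dx = 1.
LHS − RHS = -2/3 ≠ 0, so the identity fails.
(For a valid weak derivative the identity must hold for EVERY test function, in particular this one. The failure shows v is NOT the weak derivative of u.)
Correct weak derivative would be u'(x) = -2.


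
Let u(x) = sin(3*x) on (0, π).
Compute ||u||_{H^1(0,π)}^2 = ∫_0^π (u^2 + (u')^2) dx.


||u||_{H^1(0,π)}^2 = 5*π

u'(x) = 3*cos(3*x).
Expand u² and (u')² and integrate term by term on (0, π), using: for integers n ≥ 1, ∫_0^π sin²(nx) dx = ∫_0^π cos²(nx) dx = π/2; for n ≠ n', ∫_0^π sin(nx)sin(n'x) dx = ∫_0^π cos(nx)cos(n'x) dx = 0; and by product-to-sum, ∫_0^π sin(nx)cos(n'x) dx = ½∫_0^π [sin((n+n')x) + sin((n−n')x)] dx, which is 0 when n+n' is even and 2n/(n²−n'²) when n+n' is odd (it need not vanish on (0, π)).
  u² squared terms: (1)²·∫sin(3x)² dx = 1·π/2 = π/2.
  So ∫_0^π u² dx = π/2.
  (u')² squared terms: (3)²·∫cos(3x)² dx = 9·π/2 = 9*π/2.
  So ∫_0^π (u')² dx = 9*π/2.
||u||_{H^1}^2 = (π/2) + (9*π/2) = 5*π.


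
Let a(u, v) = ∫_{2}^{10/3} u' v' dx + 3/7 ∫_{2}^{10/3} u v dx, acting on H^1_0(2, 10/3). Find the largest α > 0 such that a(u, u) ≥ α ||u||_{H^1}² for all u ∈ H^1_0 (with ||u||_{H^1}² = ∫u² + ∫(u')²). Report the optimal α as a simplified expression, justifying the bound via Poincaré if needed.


α = 3*(16 + 21*π^2)/(7*(16 + 9*π^2))

Coercivity of a(·,·) on H^1_0(2, 10/3) means a(u, u) ≥ α ||u||_{H^1}² for every u ∈ H^1_0.
The interval has length L = 4/3, and Poincaré/coercivity depend only on L. Here a(u, u) = ∫(u')² + (3/7)·∫u².
Here 0 < c = 3/7 < 1. The condition a(u,u) ≥ α||u||_{H^1}² reads (1−α)∫(u')² ≥ (α−c)∫u². Any admissible α is ≤ 1 (rapidly oscillating u have ∫u²/∫(u')² → 0), and α = 1 would force 0 ≥ (1−c)∫u², impossible since c < 1; so 1−α > 0. By the sharp Poincaré inequality on H^1_0 of an interval of length L, ∫(u')² ≥ (π/L)²∫u² with equality for the first sine mode sin(π(x−x₀)/L) (x₀ the left endpoint), so the inequality holds for all u iff (1−α)(π/L)² ≥ α − c, i.e. α ≤ ((π/L)² + c)/((π/L)² + 1) = (1 + c(L/π)²)/(1 + (L/π)²). With (π/L)² = 9*π^2/16 and c = 3/7, the largest admissible constant is α = ((π/L)² + c)/((π/L)² + 1).
Simplifying, α = 3*(16 + 21*π^2)/(7*(16 + 9*π^2)).


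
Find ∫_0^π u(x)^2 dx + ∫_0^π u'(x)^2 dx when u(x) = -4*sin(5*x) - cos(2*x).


||u||_{H^1(0,π)}^2 = 400/21 + 421*π/2

u'(x) = 2*sin(2*x) - 20*cos(5*x).
Expand u² and (u')² and integrate term by term on (0, π), using: for integers n ≥ 1, ∫_0^π sin²(nx) dx = ∫_0^π cos²(nx) dx = π/2; for n ≠ n', ∫_0^π sin(nx)sin(n'x) dx = ∫_0^π cos(nx)cos(n'x) dx = 0; and by product-to-sum, ∫_0^π sin(nx)cos(n'x) dx = ½∫_0^π [sin((n+n')x) + sin((n−n')x)] dx, which is 0 when n+n' is even and 2n/(n²−n'²) when n+n' is odd (it need not vanish on (0, π)).
  u² squared terms: (-1)²·∫cos(2x)² dx = 1·π/2 = π/2;  (-4)²·∫sin(5x)² dx = 16·π/2 = 8*π.
  u² cross terms: 2·(-1)·(-4)·∫cos(2x)·sin(5x) dx = 8·(10/21) = 80/21.
  So ∫_0^π u² dx = π/2 + 8*π + 80/21 = 80/21 + 17*π/2.
  (u')² squared terms: (-20)²·∫cos(5x)² dx = 400·π/2 = 200*π;  (2)²·∫sin(2x)² dx = 4·π/2 = 2*π.
  (u')² cross terms: 2·(-20)·(2)·∫cos(5x)·sin(2x) dx = -80·(-4/21) = 320/21.
  So ∫_0^π (u')² dx = 200*π + 2*π + 320/21 = 320/21 + 202*π.
||u||_{H^1}^2 = (80/21 + 17*π/2) + (320/21 + 202*π) = 400/21 + 421*π/2.
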